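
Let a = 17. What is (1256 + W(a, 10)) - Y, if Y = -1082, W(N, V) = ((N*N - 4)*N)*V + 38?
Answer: 50826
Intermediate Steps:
W(N, V) = 38 + N*V*(-4 + N²) (W(N, V) = ((N² - 4)*N)*V + 38 = ((-4 + N²)*N)*V + 38 = (N*(-4 + N²))*V + 38 = N*V*(-4 + N²) + 38 = 38 + N*V*(-4 + N²))
(1256 + W(a, 10)) - Y = (1256 + (38 + 10*17³ - 4*17*10)) - 1*(-1082) = (1256 + (38 + 10*4913 - 680)) + 1082 = (1256 + (38 + 49130 - 680)) + 1082 = (1256 + 48488) + 1082 = 49744 + 1082 = 50826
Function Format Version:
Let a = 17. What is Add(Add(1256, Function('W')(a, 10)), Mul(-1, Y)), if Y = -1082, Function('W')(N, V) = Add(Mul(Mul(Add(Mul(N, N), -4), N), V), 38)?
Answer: 50826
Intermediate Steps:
Function('W')(N, V) = Add(38, Mul(N, V, Add(-4, Pow(N, 2)))) (Function('W')(N, V) = Add(Mul(Mul(Add(Pow(N, 2), -4), N), V), 38) = Add(Mul(Mul(Add(-4, Pow(N, 2)), N), V), 38) = Add(Mul(Mul(N, Add(-4, Pow(N, 2))), V), 38) = Add(Mul(N, V, Add(-4, Pow(N, 2))), 38) = Add(38, Mul(N, V, Add(-4, Pow(N, 2)))))
Add(Add(1256, Function('W')(a, 10)), Mul(-1, Y)) = Add(Add(1256, Add(38, Mul(10, Pow(17, 3)), Mul(-4, 17, 10))), Mul(-1, -1082)) = Add(Add(1256, Add(38, Mul(10, 4913), -680)), 1082) = Add(Add(1256, Add(38, 49130, -680)), 1082) = Add(Add(1256, 48488), 1082) = Add(49744, 1082) = 50826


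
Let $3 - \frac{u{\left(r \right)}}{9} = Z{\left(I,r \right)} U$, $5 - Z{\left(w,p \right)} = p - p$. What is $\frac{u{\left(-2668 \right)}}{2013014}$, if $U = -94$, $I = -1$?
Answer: $\frac{4257}{2013014} \approx 0.0021147$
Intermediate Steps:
$Z{\left(w,p \right)} = 5$ ($Z{\left(w,p \right)} = 5 - \left(p - p\right) = 5 - 0 = 5 + 0 = 5$)
$u{\left(r \right)} = 4257$ ($u{\left(r \right)} = 27 - 9 \cdot 5 \left(-94\right) = 27 - -4230 = 27 + 4230 = 4257$)
$\frac{u{\left(-2668 \right)}}{2013014} = \frac{4257}{2013014}$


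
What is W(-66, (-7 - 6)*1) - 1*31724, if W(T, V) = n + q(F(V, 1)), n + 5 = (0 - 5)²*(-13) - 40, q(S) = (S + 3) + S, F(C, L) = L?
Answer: -32089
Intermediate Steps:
q(S) = 3 + 2*S (q(S) = (3 + S) + S = 3 + 2*S)
n = -370 (n = -5 + ((0 - 5)²*(-13) - 40) = -5 + ((-5)²*(-13) - 40) = -5 + (25*(-13) - 40) = -5 + (-325 - 40) = -5 - 365 = -370)
W(T, V) = -365 (W(T, V) = -370 + (3 + 2*1) = -370 + (3 + 2) = -370 + 5 = -365)
W(-66, (-7 - 6)*1) - 1*31724 = -365 - 1*31724 = -365 - 31724 = -32089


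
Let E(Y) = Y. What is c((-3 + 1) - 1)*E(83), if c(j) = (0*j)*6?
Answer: 0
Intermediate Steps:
c(j) = 0 (c(j) = 0*6 = 0)
c((-3 + 1) - 1)*E(83) = 0*83 = 0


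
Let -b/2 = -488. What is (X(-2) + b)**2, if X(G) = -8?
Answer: 937024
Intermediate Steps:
b = 976 (b = -2*(-488) = 976)
(X(-2) + b)**2 = (-8 + 976)**2 = 968**2 = 937024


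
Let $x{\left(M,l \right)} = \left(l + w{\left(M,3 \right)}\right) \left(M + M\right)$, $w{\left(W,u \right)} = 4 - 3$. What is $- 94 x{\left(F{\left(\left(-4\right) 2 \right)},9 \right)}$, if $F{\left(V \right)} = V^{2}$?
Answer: $-120320$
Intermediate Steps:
$w{\left(W,u \right)} = 1$ ($w{\left(W,u \right)} = 4 - 3 = 1$)
$x{\left(M,l \right)} = 2 M \left(1 + l\right)$ ($x{\left(M,l \right)} = \left(l + 1\right) \left(M + M\right) = \left(1 + l\right) 2 M = 2 M \left(1 + l\right)$)
$- 94 x{\left(F{\left(\left(-4\right) 2 \right)},9 \right)} = - 94 \cdot 2 \left(\left(-4\right) 2\right)^{2} \left(1 + 9\right) = - 94 \cdot 2 \left(-8\right)^{2} \cdot 10 = - 94 \cdot 2 \cdot 64 \cdot 10 = \left(-94\right) 1280 = -120320$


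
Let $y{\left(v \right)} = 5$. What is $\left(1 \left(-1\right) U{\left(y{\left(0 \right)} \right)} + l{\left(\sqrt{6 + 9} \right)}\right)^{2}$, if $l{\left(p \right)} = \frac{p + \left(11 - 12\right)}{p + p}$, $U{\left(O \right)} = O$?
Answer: $\frac{304}{15} + \frac{3 \sqrt{15}}{10} \approx 21.429$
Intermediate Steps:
$l{\left(p \right)} = \frac{-1 + p}{2 p}$ ($l{\left(p \right)} = \frac{p + \left(11 - 12\right)}{2 p} = \left(p - 1\right) \frac{1}{2 p} = \left(-1 + p\right) \frac{1}{2 p} = \frac{-1 + p}{2 p}$)
$\left(1 \left(-1\right) U{\left(y{\left(0 \right)} \right)} + l{\left(\sqrt{6 + 9} \right)}\right)^{2} = \left(1 \left(-1\right) 5 + \frac{-1 + \sqrt{6 + 9}}{2 \sqrt{6 + 9}}\right)^{2} = \left(\left(-1\right) 5 + \frac{-1 + \sqrt{15}}{2 \sqrt{15}}\right)^{2} = \left(-5 + \frac{\frac{\sqrt{15}}{15} \left(-1 + \sqrt{15}\right)}{2}\right)^{2} = \left(-5 + \frac{\sqrt{15} \left(-1 + \sqrt{15}\right)}{30}\right)^{2}$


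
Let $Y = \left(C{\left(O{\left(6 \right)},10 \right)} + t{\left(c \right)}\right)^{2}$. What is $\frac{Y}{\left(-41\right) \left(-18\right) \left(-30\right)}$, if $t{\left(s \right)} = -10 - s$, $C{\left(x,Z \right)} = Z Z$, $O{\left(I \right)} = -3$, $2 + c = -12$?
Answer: $- \frac{2704}{5535} \approx -0.48853$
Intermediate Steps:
$c = -14$ ($c = -2 - 12 = -14$)
$C{\left(x,Z \right)} = Z^{2}$
$Y = 10816$ ($Y = \left(10^{2} - -4\right)^{2} = \left(100 + \left(-10 + 14\right)\right)^{2} = \left(100 + 4\right)^{2} = 104^{2} = 10816$)
$\frac{Y}{\left(-41\right) \left(-18\right) \left(-30\right)} = \frac{10816}{\left(-41\right) \left(-18\right) \left(-30\right)} = \frac{10816}{738 \left(-30\right)} = \frac{10816}{-22140} = 10816 \left(- \frac{1}{22140}\right) = - \frac{2704}{5535}$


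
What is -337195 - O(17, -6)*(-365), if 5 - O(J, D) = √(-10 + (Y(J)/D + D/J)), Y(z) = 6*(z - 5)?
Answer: -335370 - 730*I*√1615/17 ≈ -3.3537e+5 - 1725.7*I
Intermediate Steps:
Y(z) = -30 + 6*z (Y(z) = 6*(-5 + z) = -30 + 6*z)
O(J, D) = 5 - √(-10 + D/J + (-30 + 6*J)/D) (O(J, D) = 5 - √(-10 + ((-30 + 6*J)/D + D/J)) = 5 - √(-10 + (D/J + (-30 + 6*J)/D)) = 5 - √(-10 + D/J + (-30 + 6*J)/D))
-337195 - O(17, -6)*(-365) = -337195 - (5 - √(-10 - 30/(-6) - 6/17 + 6*17/(-6)))*(-365) = -337195 - (5 - √(-10 - 30*(-⅙) - 6*1/17 + 6*17*(-⅙)))*(-365) = -337195 - (5 - √(-10 + 5 - 6/17 - 17))*(-365) = -337195 - (5 - √(-380/17))*(-365) = -337195 - (5 - 2*I*√1615/17)*(-365) = -337195 - (-1825 + 730*I*√1615/17) = -337195 + (1825 - 730*I*√1615/17) = -335370 - 730*I*√1615/17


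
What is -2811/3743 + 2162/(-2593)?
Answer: -15381289/9705599 ≈ -1.5848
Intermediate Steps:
-2811/3743 + 2162/(-2593) = -2811*1/3743 + 2162*(-1/2593) = -2811/3743 - 2162/2593 = -15381289/9705599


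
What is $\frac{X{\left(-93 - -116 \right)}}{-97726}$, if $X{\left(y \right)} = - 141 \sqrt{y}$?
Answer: $\frac{141 \sqrt{23}}{97726} \approx 0.0069195$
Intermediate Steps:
$\frac{X{\left(-93 - -116 \right)}}{-97726} = \frac{\left(-141\right) \sqrt{-93 - -116}}{-97726} = - 141 \sqrt{-93 + 116} \left(- \frac{1}{97726}\right) = - 141 \sqrt{23} \left(- \frac{1}{97726}\right) = \frac{141 \sqrt{23}}{97726}$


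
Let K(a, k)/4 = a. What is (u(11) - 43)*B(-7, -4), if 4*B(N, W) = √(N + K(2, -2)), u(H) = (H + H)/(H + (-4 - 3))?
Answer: -75/8 ≈ -9.3750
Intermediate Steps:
K(a, k) = 4*a
u(H) = 2*H/(-7 + H) (u(H) = (2*H)/(H - 7) = (2*H)/(-7 + H) = 2*H/(-7 + H))
B(N, W) = √(8 + N)/4 (B(N, W) = √(N + 4*2)/4 = √(N + 8)/4 = √(8 + N)/4)
(u(11) - 43)*B(-7, -4) = (2*11/(-7 + 11) - 43)*(√(8 - 7)/4) = (2*11/4 - 43)*(√1/4) = (2*11*(¼) - 43)*((¼)*1) = (11/2 - 43)*(¼) = -75/2*¼ = -75/8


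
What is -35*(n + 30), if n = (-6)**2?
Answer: -2310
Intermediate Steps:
n = 36
-35*(n + 30) = -35*(36 + 30) = -35*66 = -2310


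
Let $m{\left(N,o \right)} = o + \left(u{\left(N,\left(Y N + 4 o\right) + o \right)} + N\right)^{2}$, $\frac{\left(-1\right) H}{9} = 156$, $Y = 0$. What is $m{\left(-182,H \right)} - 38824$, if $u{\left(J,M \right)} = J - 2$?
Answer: $93728$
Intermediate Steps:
$H = -1404$ ($H = \left(-9\right) 156 = -1404$)
$u{\left(J,M \right)} = -2 + J$
$m{\left(N,o \right)} = o + \left(-2 + 2 N\right)^{2}$ ($m{\left(N,o \right)} = o + \left(\left(-2 + N\right) + N\right)^{2} = o + \left(-2 + 2 N\right)^{2}$)
$m{\left(-182,H \right)} - 38824 = \left(-1404 + 4 \left(-1 - 182\right)^{2}\right) - 38824 = \left(-1404 + 4 \left(-183\right)^{2}\right) - 38824 = \left(-1404 + 4 \cdot 33489\right) - 38824 = \left(-1404 + 133956\right) - 38824 = 132552 - 38824 = 93728$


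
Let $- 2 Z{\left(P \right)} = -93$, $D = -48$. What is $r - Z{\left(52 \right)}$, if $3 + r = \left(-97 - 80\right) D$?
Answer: $\frac{16893}{2} \approx 8446.5$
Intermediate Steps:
$Z{\left(P \right)} = \frac{93}{2}$ ($Z{\left(P \right)} = \left(- \frac{1}{2}\right) \left(-93\right) = \frac{93}{2}$)
$r = 8493$ ($r = -3 + \left(-97 - 80\right) \left(-48\right) = -3 - -8496 = -3 + 8496 = 8493$)
$r - Z{\left(52 \right)} = 8493 - \frac{93}{2} = \frac{16893}{2}$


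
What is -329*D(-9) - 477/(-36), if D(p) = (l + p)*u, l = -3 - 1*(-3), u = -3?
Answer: -35479/4 ≈ -8869.8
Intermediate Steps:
l = 0 (l = -3 + 3 = 0)
D(p) = -3*p (D(p) = (0 + p)*(-3) = p*(-3) = -3*p)
-329*D(-9) - 477/(-36) = -(-987)*(-9) - 477/(-36) = -329*27 - 477*(-1/36) = -8883 + 53/4 = -35479/4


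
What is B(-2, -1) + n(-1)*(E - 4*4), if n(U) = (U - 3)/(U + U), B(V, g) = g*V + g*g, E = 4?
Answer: -21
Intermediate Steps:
B(V, g) = g**2 + V*g (B(V, g) = V*g + g**2 = g**2 + V*g)
n(U) = (-3 + U)/(2*U) (n(U) = (-3 + U)/((2*U)) = (-3 + U)*(1/(2*U)) = (-3 + U)/(2*U))
B(-2, -1) + n(-1)*(E - 4*4) = -(-2 - 1) + ((1/2)*(-3 - 1)/(-1))*(4 - 4*4) = -1*(-3) + ((1/2)*(-1)*(-4))*(4 - 16) = 3 + 2*(-12) = 3 - 24 = -21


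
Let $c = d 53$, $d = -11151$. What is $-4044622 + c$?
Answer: $-4635625$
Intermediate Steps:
$c = -591003$ ($c = \left(-11151\right) 53 = -591003$)
$-4044622 + c = -4044622 - 591003 = -4635625$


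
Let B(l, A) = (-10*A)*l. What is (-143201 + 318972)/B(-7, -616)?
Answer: -175771/43120 ≈ -4.0763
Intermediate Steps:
B(l, A) = -10*A*l
(-143201 + 318972)/B(-7, -616) = (-143201 + 318972)/((-10*(-616)*(-7))) = 175771/(-43120) = 175771*(-1/43120) = -175771/43120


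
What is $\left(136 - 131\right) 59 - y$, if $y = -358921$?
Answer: $359216$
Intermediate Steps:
$\left(136 - 131\right) 59 - y = \left(136 - 131\right) 59 - -358921 = 5 \cdot 59 + 358921 = 295 + 358921 = 359216$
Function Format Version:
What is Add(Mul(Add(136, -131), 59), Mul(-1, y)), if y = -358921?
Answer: 359216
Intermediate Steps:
Add(Mul(Add(136, -131), 59), Mul(-1, y)) = Add(Mul(Add(136, -131), 59), Mul(-1, -358921)) = Add(Mul(5, 59), 358921) = Add(295, 358921) = 359216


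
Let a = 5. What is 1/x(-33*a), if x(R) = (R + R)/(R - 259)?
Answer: 212/165 ≈ 1.2848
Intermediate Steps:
x(R) = 2*R/(-259 + R) (x(R) = (2*R)/(-259 + R) = 2*R/(-259 + R))
1/x(-33*a) = 1/(2*(-33*5)/(-259 - 33*5)) = 1/(2*(-165)/(-259 - 165)) = 1/(2*(-165)/(-424)) = 1/(2*(-165)*(-1/424)) = 1/(165/212) = 212/165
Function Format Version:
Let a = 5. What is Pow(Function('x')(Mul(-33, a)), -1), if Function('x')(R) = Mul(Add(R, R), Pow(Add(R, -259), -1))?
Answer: Rational(212, 165) ≈ 1.2848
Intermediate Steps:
Function('x')(R) = Mul(2, R, Pow(Add(-259, R), -1)) (Function('x')(R) = Mul(Mul(2, R), Pow(Add(-259, R), -1)) = Mul(2, R, Pow(Add(-259, R), -1)))
Pow(Function('x')(Mul(-33, a)), -1) = Pow(Mul(2, Mul(-33, 5), Pow(Add(-259, Mul(-33, 5)), -1)), -1) = Pow(Mul(2, -165, Pow(Add(-259, -165), -1)), -1) = Pow(Mul(2, -165, Pow(-424, -1)), -1) = Pow(Mul(2, -165, Rational(-1, 424)), -1) = Pow(Rational(165, 212), -1) = Rational(212, 165)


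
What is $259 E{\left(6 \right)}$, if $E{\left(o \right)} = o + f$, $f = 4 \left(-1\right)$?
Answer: $518$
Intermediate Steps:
$f = -4$
$E{\left(o \right)} = -4 + o$ ($E{\left(o \right)} = o - 4 = -4 + o$)
$259 E{\left(6 \right)} = 259 \left(-4 + 6\right) = 259 \cdot 2 = 518$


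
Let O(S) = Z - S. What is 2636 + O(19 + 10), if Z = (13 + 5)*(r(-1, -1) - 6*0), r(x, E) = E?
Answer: 2589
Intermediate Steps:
Z = -18 (Z = (13 + 5)*(-1 - 6*0) = 18*(-1 + 0) = 18*(-1) = -18)
O(S) = -18 - S
2636 + O(19 + 10) = 2636 + (-18 - (19 + 10)) = 2636 + (-18 - 1*29) = 2636 + (-18 - 29) = 2636 - 47 = 2589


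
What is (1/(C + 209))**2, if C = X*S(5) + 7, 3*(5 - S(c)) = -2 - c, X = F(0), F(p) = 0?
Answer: 1/46656 ≈ 2.1433e-5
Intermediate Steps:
X = 0
S(c) = 17/3 + c/3 (S(c) = 5 - (-2 - c)/3 = 5 + (2/3 + c/3) = 17/3 + c/3)
C = 7 (C = 0*(17/3 + (1/3)*5) + 7 = 0*(17/3 + 5/3) + 7 = 0*(22/3) + 7 = 0 + 7 = 7)
(1/(C + 209))**2 = (1/(7 + 209))**2 = (1/216)**2 = 1/46656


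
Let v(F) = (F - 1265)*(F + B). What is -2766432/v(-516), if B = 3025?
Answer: 2766432/4468529 ≈ 0.61909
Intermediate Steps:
v(F) = (-1265 + F)*(3025 + F) (v(F) = (F - 1265)*(F + 3025) = (-1265 + F)*(3025 + F))
-2766432/v(-516) = -2766432/(-3826625 + (-516)² + 1760*(-516)) = -2766432/(-3826625 + 266256 - 908160) = -2766432/(-4468529) = -2766432*(-1/4468529) = 2766432/4468529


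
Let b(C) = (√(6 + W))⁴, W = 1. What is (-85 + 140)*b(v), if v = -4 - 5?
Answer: 2695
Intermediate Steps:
v = -9
b(C) = 49 (b(C) = (√(6 + 1))⁴ = (√7)⁴ = 49)
(-85 + 140)*b(v) = (-85 + 140)*49 = 55*49 = 2695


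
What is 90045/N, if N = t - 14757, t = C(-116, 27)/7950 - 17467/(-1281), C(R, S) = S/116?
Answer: -35457866073000/5805633238471 ≈ -6.1075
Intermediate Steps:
C(R, S) = S/116 (C(R, S) = S*(1/116) = S/116)
t = 5369367329/393779400 (t = ((1/116)*27)/7950 - 17467/(-1281) = (27/116)*(1/7950) - 17467*(-1/1281) = 9/307400 + 17467/1281 = 5369367329/393779400 ≈ 13.635)
N = -5805633238471/393779400 (N = 5369367329/393779400 - 14757 = -5805633238471/393779400 ≈ -14743.)
90045/N = 90045/(-5805633238471/393779400) = 90045*(-393779400/5805633238471) = -35457866073000/5805633238471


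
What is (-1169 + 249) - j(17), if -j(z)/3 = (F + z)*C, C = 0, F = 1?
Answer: -920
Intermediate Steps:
j(z) = 0 (j(z) = -3*(1 + z)*0 = -3*0 = 0)
(-1169 + 249) - j(17) = (-1169 + 249) - 1*0 = -920 + 0 = -920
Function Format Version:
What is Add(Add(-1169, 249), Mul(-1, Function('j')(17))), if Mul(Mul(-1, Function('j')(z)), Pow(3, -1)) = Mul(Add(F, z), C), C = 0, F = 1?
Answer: -920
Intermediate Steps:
Function('j')(z) = 0 (Function('j')(z) = Mul(-3, Mul(Add(1, z), 0)) = Mul(-3, 0) = 0)
Add(Add(-1169, 249), Mul(-1, Function('j')(17))) = Add(Add(-1169, 249), Mul(-1, 0)) = Add(-920, 0) = -920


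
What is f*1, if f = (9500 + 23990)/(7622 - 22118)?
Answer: -16745/7248 ≈ -2.3103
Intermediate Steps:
f = -16745/7248 (f = 33490/(-14496) = 33490*(-1/14496) = -16745/7248 ≈ -2.3103)
f*1 = -16745/7248*1 = -16745/7248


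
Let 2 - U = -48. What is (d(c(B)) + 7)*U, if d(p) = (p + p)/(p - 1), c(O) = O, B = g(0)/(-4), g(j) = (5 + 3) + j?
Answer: 1250/3 ≈ 416.67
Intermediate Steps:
U = 50 (U = 2 - 1*(-48) = 2 + 48 = 50)
g(j) = 8 + j
B = -2 (B = (8 + 0)/(-4) = 8*(-¼) = -2)
d(p) = 2*p/(-1 + p) (d(p) = (2*p)/(-1 + p) = 2*p/(-1 + p))
(d(c(B)) + 7)*U = (2*(-2)/(-1 - 2) + 7)*50 = (2*(-2)/(-3) + 7)*50 = (2*(-2)*(-⅓) + 7)*50 = (4/3 + 7)*50 = (25/3)*50 = 1250/3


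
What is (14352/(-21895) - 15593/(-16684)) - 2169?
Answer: -792225454453/365296180 ≈ -2168.7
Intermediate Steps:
(14352/(-21895) - 15593/(-16684)) - 2169 = (14352*(-1/21895) - 15593*(-1/16684)) - 2169 = (-14352/21895 + 15593/16684) - 2169 = 101959967/365296180 - 2169 = -792225454453/365296180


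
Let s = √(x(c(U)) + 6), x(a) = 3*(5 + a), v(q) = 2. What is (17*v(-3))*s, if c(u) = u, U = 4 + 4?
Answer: 102*√5 ≈ 228.08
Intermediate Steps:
U = 8
x(a) = 15 + 3*a
s = 3*√5 (s = √((15 + 3*8) + 6) = √((15 + 24) + 6) = √(39 + 6) = √45 = 3*√5 ≈ 6.7082)
(17*v(-3))*s = (17*2)*(3*√5) = 34*(3*√5) = 102*√5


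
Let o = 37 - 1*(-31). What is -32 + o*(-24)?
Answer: -1664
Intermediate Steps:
o = 68 (o = 37 + 31 = 68)
-32 + o*(-24) = -32 + 68*(-24) = -32 - 1632 = -1664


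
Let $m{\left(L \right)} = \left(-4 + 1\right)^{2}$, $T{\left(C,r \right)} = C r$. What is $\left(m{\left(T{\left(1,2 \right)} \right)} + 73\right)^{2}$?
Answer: $6724$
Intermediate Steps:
$m{\left(L \right)} = 9$ ($m{\left(L \right)} = \left(-3\right)^{2} = 9$)
$\left(m{\left(T{\left(1,2 \right)} \right)} + 73\right)^{2} = \left(9 + 73\right)^{2} = 82^{2} = 6724$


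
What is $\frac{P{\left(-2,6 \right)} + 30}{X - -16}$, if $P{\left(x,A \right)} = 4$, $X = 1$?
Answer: $2$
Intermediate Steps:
$\frac{P{\left(-2,6 \right)} + 30}{X - -16} = \frac{4 + 30}{1 - -16} = \frac{1}{1 + 16} \cdot 34 = \frac{1}{17} \cdot 34 = 2$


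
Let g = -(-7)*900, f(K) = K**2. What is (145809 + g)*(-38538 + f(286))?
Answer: 6579931122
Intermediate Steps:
g = 6300 (g = -7*(-900) = 6300)
(145809 + g)*(-38538 + f(286)) = (145809 + 6300)*(-38538 + 286**2) = 152109*(-38538 + 81796) = 152109*43258 = 6579931122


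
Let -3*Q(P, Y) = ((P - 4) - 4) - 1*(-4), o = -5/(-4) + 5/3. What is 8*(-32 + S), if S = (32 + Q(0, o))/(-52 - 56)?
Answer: -20936/81 ≈ -258.47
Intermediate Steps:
o = 35/12 (o = -5*(-¼) + 5*(⅓) = 5/4 + 5/3 = 35/12 ≈ 2.9167)
Q(P, Y) = 4/3 - P/3 (Q(P, Y) = -(((P - 4) - 4) - 1*(-4))/3 = -(((-4 + P) - 4) + 4)/3 = -((-8 + P) + 4)/3 = -(-4 + P)/3 = 4/3 - P/3)
S = -25/81 (S = (32 + (4/3 - ⅓*0))/(-52 - 56) = (32 + (4/3 + 0))/(-108) = (32 + 4/3)*(-1/108) = (100/3)*(-1/108) = -25/81 ≈ -0.30864)
8*(-32 + S) = 8*(-32 - 25/81) = 8*(-2617/81) = -20936/81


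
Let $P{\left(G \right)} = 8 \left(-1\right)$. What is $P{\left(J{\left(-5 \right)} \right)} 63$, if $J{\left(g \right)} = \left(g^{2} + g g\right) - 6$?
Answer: $-504$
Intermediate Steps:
$J{\left(g \right)} = -6 + 2 g^{2}$ ($J{\left(g \right)} = \left(g^{2} + g^{2}\right) - 6 = 2 g^{2} - 6 = -6 + 2 g^{2}$)
$P{\left(G \right)} = -8$
$P{\left(J{\left(-5 \right)} \right)} 63 = \left(-8\right) 63 = -504$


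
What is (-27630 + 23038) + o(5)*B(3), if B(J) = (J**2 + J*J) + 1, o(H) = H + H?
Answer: -4402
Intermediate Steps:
o(H) = 2*H
B(J) = 1 + 2*J**2 (B(J) = (J**2 + J**2) + 1 = 2*J**2 + 1 = 1 + 2*J**2)
(-27630 + 23038) + o(5)*B(3) = (-27630 + 23038) + (2*5)*(1 + 2*3**2) = -4592 + 10*(1 + 2*9) = -4592 + 10*(1 + 18) = -4592 + 10*19 = -4592 + 190 = -4402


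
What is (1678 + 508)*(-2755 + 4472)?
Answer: 3753362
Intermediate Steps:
(1678 + 508)*(-2755 + 4472) = 2186*1717 = 3753362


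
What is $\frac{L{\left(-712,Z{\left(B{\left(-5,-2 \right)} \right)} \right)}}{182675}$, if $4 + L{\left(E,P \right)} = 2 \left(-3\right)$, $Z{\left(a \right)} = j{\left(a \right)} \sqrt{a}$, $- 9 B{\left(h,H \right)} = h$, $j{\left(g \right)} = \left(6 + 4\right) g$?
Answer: $- \frac{2}{36535} \approx -5.4742 \cdot 10^{-5}$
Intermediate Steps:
$j{\left(g \right)} = 10 g$
$B{\left(h,H \right)} = - \frac{h}{9}$
$Z{\left(a \right)} = 10 a^{\frac{3}{2}}$ ($Z{\left(a \right)} = 10 a \sqrt{a} = 10 a^{\frac{3}{2}}$)
$L{\left(E,P \right)} = -10$ ($L{\left(E,P \right)} = -4 + 2 \left(-3\right) = -4 - 6 = -10$)
$\frac{L{\left(-712,Z{\left(B{\left(-5,-2 \right)} \right)} \right)}}{182675} = - \frac{10}{182675} = \left(-10\right) \frac{1}{182675} = - \frac{2}{36535}$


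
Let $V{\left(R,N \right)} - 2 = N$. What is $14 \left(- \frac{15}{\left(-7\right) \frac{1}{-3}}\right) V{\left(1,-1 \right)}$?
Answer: $-90$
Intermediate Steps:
$V{\left(R,N \right)} = 2 + N$
$14 \left(- \frac{15}{\left(-7\right) \frac{1}{-3}}\right) V{\left(1,-1 \right)} = 14 \left(- \frac{15}{\left(-7\right) \frac{1}{-3}}\right) \left(2 - 1\right) = 14 \left(- \frac{15}{\left(-7\right) \left(- \frac{1}{3}\right)}\right) 1 = 14 \left(- \frac{15}{\frac{7}{3}}\right) 1 = 14 \left(\left(-15\right) \frac{3}{7}\right) 1 = 14 \left(- \frac{45}{7}\right) 1 = \left(-90\right) 1 = -90$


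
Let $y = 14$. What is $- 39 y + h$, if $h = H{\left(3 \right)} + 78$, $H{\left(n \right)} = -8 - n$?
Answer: $-479$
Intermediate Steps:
$h = 67$ ($h = \left(-8 - 3\right) + 78 = -11 + 78 = 67$)
$- 39 y + h = \left(-39\right) 14 + 67 = -546 + 67 = -479$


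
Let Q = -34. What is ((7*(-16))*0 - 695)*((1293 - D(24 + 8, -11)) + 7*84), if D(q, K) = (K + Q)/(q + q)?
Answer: -83698155/64 ≈ -1.3078e+6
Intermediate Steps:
D(q, K) = (-34 + K)/(2*q) (D(q, K) = (K - 34)/(q + q) = (-34 + K)/((2*q)) = (-34 + K)*(1/(2*q)) = (-34 + K)/(2*q))
((7*(-16))*0 - 695)*((1293 - D(24 + 8, -11)) + 7*84) = ((7*(-16))*0 - 695)*((1293 - (-34 - 11)/(2*(24 + 8))) + 7*84) = (-112*0 - 695)*((1293 - (-45)/(2*32)) + 588) = (0 - 695)*((1293 - (-45)/(2*32)) + 588) = -695*((1293 - 1*(-45/64)) + 588) = -695*((1293 + 45/64) + 588) = -695*(82797/64 + 588) = -695*120429/64 = -83698155/64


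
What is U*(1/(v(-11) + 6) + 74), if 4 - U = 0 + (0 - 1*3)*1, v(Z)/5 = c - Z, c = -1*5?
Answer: 18655/36 ≈ 518.19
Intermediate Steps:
c = -5
v(Z) = -25 - 5*Z (v(Z) = 5*(-5 - Z) = -25 - 5*Z)
U = 7 (U = 4 - (0 + (0 - 1*3)*1) = 4 - (0 + (0 - 3)*1) = 4 - (0 - 3*1) = 4 - (0 - 3) = 4 - 1*(-3) = 4 + 3 = 7)
U*(1/(v(-11) + 6) + 74) = 7*(1/((-25 - 5*(-11)) + 6) + 74) = 7*(1/((-25 + 55) + 6) + 74) = 7*(1/(30 + 6) + 74) = 7*(1/36 + 74) = 7*(2665/36) = 18655/36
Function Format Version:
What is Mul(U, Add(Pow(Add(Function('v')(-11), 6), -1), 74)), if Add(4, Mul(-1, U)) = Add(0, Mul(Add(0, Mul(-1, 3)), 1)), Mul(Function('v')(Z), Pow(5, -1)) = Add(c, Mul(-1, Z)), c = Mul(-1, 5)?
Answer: Rational(18655, 36) ≈ 518.19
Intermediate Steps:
c = -5
Function('v')(Z) = Add(-25, Mul(-5, Z)) (Function('v')(Z) = Mul(5, Add(-5, Mul(-1, Z))) = Add(-25, Mul(-5, Z)))
U = 7 (U = Add(4, Mul(-1, Add(0, Mul(Add(0, Mul(-1, 3)), 1)))) = Add(4, Mul(-1, Add(0, Mul(Add(0, -3), 1)))) = Add(4, Mul(-1, Add(0, Mul(-3, 1)))) = Add(4, Mul(-1, Add(0, -3))) = Add(4, Mul(-1, -3)) = Add(4, 3) = 7)
Mul(U, Add(Pow(Add(Function('v')(-11), 6), -1), 74)) = Mul(7, Add(Pow(Add(Add(-25, Mul(-5, -11)), 6), -1), 74)) = Mul(7, Add(Pow(Add(Add(-25, 55), 6), -1), 74)) = Mul(7, Add(Pow(Add(30, 6), -1), 74)) = Mul(7, Add(Pow(36, -1), 74)) = Mul(7, Add(Rational(1, 36), 74)) = Mul(7, Rational(2665, 36)) = Rational(18655, 36)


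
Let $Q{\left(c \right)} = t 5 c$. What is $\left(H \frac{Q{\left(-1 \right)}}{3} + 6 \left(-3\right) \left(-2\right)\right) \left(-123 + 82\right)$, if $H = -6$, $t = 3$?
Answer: $-2706$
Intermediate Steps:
$Q{\left(c \right)} = 15 c$ ($Q{\left(c \right)} = 3 \cdot 5 c = 15 c$)
$\left(H \frac{Q{\left(-1 \right)}}{3} + 6 \left(-3\right) \left(-2\right)\right) \left(-123 + 82\right) = \left(- 6 \frac{15 \left(-1\right)}{3} + 6 \left(-3\right) \left(-2\right)\right) \left(-123 + 82\right) = \left(- 6 \left(\left(-15\right) \frac{1}{3}\right) - -36\right) \left(-41\right) = \left(\left(-6\right) \left(-5\right) + 36\right) \left(-41\right) = \left(30 + 36\right) \left(-41\right) = 66 \left(-41\right) = -2706$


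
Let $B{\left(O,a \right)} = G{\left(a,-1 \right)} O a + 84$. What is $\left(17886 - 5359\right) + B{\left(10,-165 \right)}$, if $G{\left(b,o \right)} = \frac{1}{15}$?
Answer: $12501$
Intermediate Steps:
$G{\left(b,o \right)} = \frac{1}{15}$
$B{\left(O,a \right)} = 84 + \frac{O a}{15}$ ($B{\left(O,a \right)} = \frac{O}{15} a + 84 = \frac{O a}{15} + 84 = 84 + \frac{O a}{15}$)
$\left(17886 - 5359\right) + B{\left(10,-165 \right)} = \left(17886 - 5359\right) + \left(84 + \frac{1}{15} \cdot 10 \left(-165\right)\right) = 12527 + \left(84 - 110\right) = 12527 - 26 = 12501$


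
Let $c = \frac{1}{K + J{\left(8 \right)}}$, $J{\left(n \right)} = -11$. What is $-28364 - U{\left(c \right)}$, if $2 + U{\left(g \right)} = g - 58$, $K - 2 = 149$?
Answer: $- \frac{3962561}{140} \approx -28304.0$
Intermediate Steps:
$K = 151$ ($K = 2 + 149 = 151$)
$c = \frac{1}{140}$ ($c = \frac{1}{151 - 11} = \frac{1}{140} \approx 0.0071429$)
$U{\left(g \right)} = -60 + g$ ($U{\left(g \right)} = -2 + \left(g - 58\right) = -2 + \left(-58 + g\right) = -60 + g$)
$-28364 - U{\left(c \right)} = -28364 - \left(-60 + \frac{1}{140}\right) = -28364 - - \frac{8399}{140} = -28364 + \frac{8399}{140} = - \frac{3962561}{140}$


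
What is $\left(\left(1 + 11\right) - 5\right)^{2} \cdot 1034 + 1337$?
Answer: $52003$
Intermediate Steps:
$\left(\left(1 + 11\right) - 5\right)^{2} \cdot 1034 + 1337 = \left(12 - 5\right)^{2} \cdot 1034 + 1337 = 7^{2} \cdot 1034 + 1337 = 49 \cdot 1034 + 1337 = 50666 + 1337 = 52003$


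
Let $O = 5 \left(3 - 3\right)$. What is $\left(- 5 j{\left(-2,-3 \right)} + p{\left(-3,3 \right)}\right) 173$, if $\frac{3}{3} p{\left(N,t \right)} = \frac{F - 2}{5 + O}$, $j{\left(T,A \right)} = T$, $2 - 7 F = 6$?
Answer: $\frac{57436}{35} \approx 1641.0$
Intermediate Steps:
$F = - \frac{4}{7}$ ($F = \frac{2}{7} - \frac{6}{7} = - \frac{4}{7} \approx -0.57143$)
$O = 0$ ($O = 5 \cdot 0 = 0$)
$p{\left(N,t \right)} = - \frac{18}{35}$ ($p{\left(N,t \right)} = \frac{- \frac{4}{7} - 2}{5 + 0} = - \frac{18}{7 \cdot 5} = \left(- \frac{18}{7}\right) \frac{1}{5} = - \frac{18}{35}$)
$\left(- 5 j{\left(-2,-3 \right)} + p{\left(-3,3 \right)}\right) 173 = \left(\left(-5\right) \left(-2\right) - \frac{18}{35}\right) 173 = \left(10 - \frac{18}{35}\right) 173 = \frac{332}{35} \cdot 173 = \frac{57436}{35}$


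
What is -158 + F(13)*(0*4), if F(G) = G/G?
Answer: -158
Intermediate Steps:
F(G) = 1
-158 + F(13)*(0*4) = -158 + 1*(0*4) = -158 + 1*0 = -158 + 0 = -158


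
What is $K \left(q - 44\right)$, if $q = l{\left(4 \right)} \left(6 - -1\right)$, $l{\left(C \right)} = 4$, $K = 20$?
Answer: $-320$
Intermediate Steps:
$q = 28$ ($q = 4 \left(6 - -1\right) = 4 \left(6 + 1\right) = 4 \cdot 7 = 28$)
$K \left(q - 44\right) = 20 \left(28 - 44\right) = 20 \left(-16\right) = -320$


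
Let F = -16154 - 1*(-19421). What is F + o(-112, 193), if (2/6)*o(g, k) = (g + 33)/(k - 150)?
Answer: 140244/43 ≈ 3261.5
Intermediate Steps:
F = 3267 (F = -16154 + 19421 = 3267)
o(g, k) = 3*(33 + g)/(-150 + k) (o(g, k) = 3*((g + 33)/(k - 150)) = 3*((33 + g)/(-150 + k)) = 3*(33 + g)/(-150 + k))
F + o(-112, 193) = 3267 + 3*(33 - 112)/(-150 + 193) = 3267 + 3*(-79)/43 = 3267 + 3*(1/43)*(-79) = 3267 - 237/43 = 140244/43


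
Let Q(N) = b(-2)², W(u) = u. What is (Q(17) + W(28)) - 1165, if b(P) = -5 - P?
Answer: -1128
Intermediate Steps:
Q(N) = 9 (Q(N) = (-5 - 1*(-2))² = (-5 + 2)² = (-3)² = 9)
(Q(17) + W(28)) - 1165 = (9 + 28) - 1165 = 37 - 1165 = -1128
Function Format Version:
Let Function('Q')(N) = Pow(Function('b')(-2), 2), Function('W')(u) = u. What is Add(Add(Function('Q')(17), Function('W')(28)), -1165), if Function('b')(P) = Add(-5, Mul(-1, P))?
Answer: -1128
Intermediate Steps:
Function('Q')(N) = 9 (Function('Q')(N) = Pow(Add(-5, Mul(-1, -2)), 2) = Pow(Add(-5, 2), 2) = Pow(-3, 2) = 9)
Add(Add(Function('Q')(17), Function('W')(28)), -1165) = Add(Add(9, 28), -1165) = Add(37, -1165) = -1128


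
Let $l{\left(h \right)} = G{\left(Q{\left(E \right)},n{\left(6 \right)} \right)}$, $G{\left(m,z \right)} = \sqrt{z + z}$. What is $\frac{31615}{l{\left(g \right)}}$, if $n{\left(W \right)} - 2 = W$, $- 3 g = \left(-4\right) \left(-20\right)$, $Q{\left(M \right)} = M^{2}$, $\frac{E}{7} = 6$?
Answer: $\frac{31615}{4} \approx 7903.8$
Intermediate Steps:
$E = 42$ ($E = 7 \cdot 6 = 42$)
$g = - \frac{80}{3}$ ($g = - \frac{\left(-4\right) \left(-20\right)}{3} = \left(- \frac{1}{3}\right) 80 = - \frac{80}{3} \approx -26.667$)
$n{\left(W \right)} = 2 + W$
$G{\left(m,z \right)} = \sqrt{2} \sqrt{z}$ ($G{\left(m,z \right)} = \sqrt{2 z} = \sqrt{2} \sqrt{z}$)
$l{\left(h \right)} = 4$ ($l{\left(h \right)} = \sqrt{2} \sqrt{2 + 6} = \sqrt{2} \sqrt{8} = \sqrt{2} \cdot 2 \sqrt{2} = 4$)
$\frac{31615}{l{\left(g \right)}} = \frac{31615}{4}$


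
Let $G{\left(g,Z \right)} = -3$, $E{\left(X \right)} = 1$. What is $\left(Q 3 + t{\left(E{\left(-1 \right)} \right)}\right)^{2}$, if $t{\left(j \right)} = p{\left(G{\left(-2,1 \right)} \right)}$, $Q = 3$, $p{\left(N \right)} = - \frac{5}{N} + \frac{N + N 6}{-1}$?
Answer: $\frac{9025}{9} \approx 1002.8$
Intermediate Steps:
$p{\left(N \right)} = - 7 N - \frac{5}{N}$ ($p{\left(N \right)} = - \frac{5}{N} + \left(N + 6 N\right) \left(-1\right) = - \frac{5}{N} + 7 N \left(-1\right) = - \frac{5}{N} - 7 N = - 7 N - \frac{5}{N}$)
$t{\left(j \right)} = \frac{68}{3}$ ($t{\left(j \right)} = \left(-7\right) \left(-3\right) - \frac{5}{-3} = 21 - - \frac{5}{3} = 21 + \frac{5}{3} = \frac{68}{3}$)
$\left(Q 3 + t{\left(E{\left(-1 \right)} \right)}\right)^{2} = \left(3 \cdot 3 + \frac{68}{3}\right)^{2} = \left(9 + \frac{68}{3}\right)^{2} = \left(\frac{95}{3}\right)^{2} = \frac{9025}{9}$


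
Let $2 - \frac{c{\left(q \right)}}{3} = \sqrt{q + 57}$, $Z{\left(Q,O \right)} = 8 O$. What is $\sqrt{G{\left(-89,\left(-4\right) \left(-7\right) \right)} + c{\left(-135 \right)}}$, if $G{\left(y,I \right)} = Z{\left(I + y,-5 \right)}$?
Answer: $\sqrt{-34 - 3 i \sqrt{78}} \approx 2.1336 - 6.209 i$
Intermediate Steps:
$G{\left(y,I \right)} = -40$ ($G{\left(y,I \right)} = 8 \left(-5\right) = -40$)
$c{\left(q \right)} = 6 - 3 \sqrt{57 + q}$ ($c{\left(q \right)} = 6 - 3 \sqrt{q + 57} = 6 - 3 \sqrt{57 + q}$)
$\sqrt{G{\left(-89,\left(-4\right) \left(-7\right) \right)} + c{\left(-135 \right)}} = \sqrt{-40 + \left(6 - 3 \sqrt{57 - 135}\right)} = \sqrt{-40 + \left(6 - 3 \sqrt{-78}\right)} = \sqrt{-40 + \left(6 - 3 i \sqrt{78}\right)} = \sqrt{-34 - 3 i \sqrt{78}}$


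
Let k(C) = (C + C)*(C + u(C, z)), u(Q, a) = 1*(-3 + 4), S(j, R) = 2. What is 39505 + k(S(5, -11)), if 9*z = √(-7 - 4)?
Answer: 39517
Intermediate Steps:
z = I*√11/9 (z = √(-7 - 4)/9 = √(-11)/9 = (I*√11)/9 = I*√11/9 ≈ 0.36851*I)
u(Q, a) = 1 (u(Q, a) = 1*1 = 1)
k(C) = 2*C*(1 + C) (k(C) = (C + C)*(C + 1) = (2*C)*(1 + C) = 2*C*(1 + C))
39505 + k(S(5, -11)) = 39505 + 2*2*(1 + 2) = 39505 + 2*2*3 = 39505 + 12 = 39517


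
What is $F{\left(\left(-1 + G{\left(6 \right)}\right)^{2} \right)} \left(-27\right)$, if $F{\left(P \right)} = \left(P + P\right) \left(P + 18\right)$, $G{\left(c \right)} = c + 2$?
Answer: $-177282$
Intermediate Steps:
$G{\left(c \right)} = 2 + c$
$F{\left(P \right)} = 2 P \left(18 + P\right)$
$F{\left(\left(-1 + G{\left(6 \right)}\right)^{2} \right)} \left(-27\right) = 2 \left(-1 + \left(2 + 6\right)\right)^{2} \left(18 + \left(-1 + \left(2 + 6\right)\right)^{2}\right) \left(-27\right) = 2 \left(-1 + 8\right)^{2} \left(18 + \left(-1 + 8\right)^{2}\right) \left(-27\right) = 2 \cdot 7^{2} \left(18 + 7^{2}\right) \left(-27\right) = 2 \cdot 49 \left(18 + 49\right) \left(-27\right) = 2 \cdot 49 \cdot 67 \left(-27\right) = 6566 \left(-27\right) = -177282$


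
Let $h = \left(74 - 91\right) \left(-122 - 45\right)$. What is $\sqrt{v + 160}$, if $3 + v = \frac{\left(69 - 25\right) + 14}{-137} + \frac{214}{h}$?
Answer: $\frac{7 \sqrt{483628450749}}{388943} \approx 12.516$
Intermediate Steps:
$h = 2839$ ($h = \left(-17\right) \left(-167\right) = 2839$)
$v = - \frac{1302173}{388943}$ ($v = -3 + \left(\frac{\left(69 - 25\right) + 14}{-137} + \frac{214}{2839}\right) = -3 + \left(\left(44 + 14\right) \left(- \frac{1}{137}\right) + 214 \cdot \frac{1}{2839}\right) = -3 + \left(58 \left(- \frac{1}{137}\right) + \frac{214}{2839}\right) = -3 + \left(- \frac{58}{137} + \frac{214}{2839}\right) = -3 - \frac{135344}{388943} = - \frac{1302173}{388943} \approx -3.348$)
$\sqrt{v + 160} = \sqrt{- \frac{1302173}{388943} + 160} = \sqrt{\frac{60928707}{388943}} = \frac{7 \sqrt{483628450749}}{388943}$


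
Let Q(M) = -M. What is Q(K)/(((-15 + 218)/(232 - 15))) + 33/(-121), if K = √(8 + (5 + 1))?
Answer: -3/11 - 31*√14/29 ≈ -4.2724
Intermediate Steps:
K = √14 (K = √(8 + 6) = √14 ≈ 3.7417)
Q(K)/(((-15 + 218)/(232 - 15))) + 33/(-121) = (-√14)/(((-15 + 218)/(232 - 15))) + 33/(-121) = (-√14)/((203/217)) + 33*(-1/121) = (-√14)/((203*(1/217))) - 3/11 = (-√14)/(29/31) - 3/11 = -√14*(31/29) - 3/11 = -31*√14/29 - 3/11 = -3/11 - 31*√14/29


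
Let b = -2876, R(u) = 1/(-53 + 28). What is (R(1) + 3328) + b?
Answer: 11299/25 ≈ 451.96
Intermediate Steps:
R(u) = -1/25 (R(u) = 1/(-25) = -1/25)
(R(1) + 3328) + b = (-1/25 + 3328) - 2876 = 83199/25 - 2876 = 11299/25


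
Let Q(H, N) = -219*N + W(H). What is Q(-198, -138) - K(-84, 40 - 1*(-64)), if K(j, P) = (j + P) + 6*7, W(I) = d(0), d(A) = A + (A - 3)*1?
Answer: 30157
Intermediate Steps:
d(A) = -3 + 2*A (d(A) = A + (-3 + A)*1 = A + (-3 + A) = -3 + 2*A)
W(I) = -3 (W(I) = -3 + 2*0 = -3 + 0 = -3)
K(j, P) = 42 + P + j (K(j, P) = (P + j) + 42 = 42 + P + j)
Q(H, N) = -3 - 219*N (Q(H, N) = -219*N - 3 = -3 - 219*N)
Q(-198, -138) - K(-84, 40 - 1*(-64)) = (-3 - 219*(-138)) - (42 + (40 - 1*(-64)) - 84) = (-3 + 30222) - (42 + (40 + 64) - 84) = 30219 - (42 + 104 - 84) = 30219 - 1*62 = 30219 - 62 = 30157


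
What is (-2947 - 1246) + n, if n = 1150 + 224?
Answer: -2819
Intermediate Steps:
n = 1374
(-2947 - 1246) + n = (-2947 - 1246) + 1374 = -4193 + 1374 = -2819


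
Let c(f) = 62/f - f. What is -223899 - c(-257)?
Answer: -57608030/257 ≈ -2.2416e+5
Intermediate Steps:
c(f) = -f + 62/f
-223899 - c(-257) = -223899 - (-1*(-257) + 62/(-257)) = -223899 - (257 + 62*(-1/257)) = -223899 - (257 - 62/257) = -223899 - 1*65987/257 = -223899 - 65987/257 = -57608030/257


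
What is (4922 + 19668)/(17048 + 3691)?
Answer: 24590/20739 ≈ 1.1857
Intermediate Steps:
(4922 + 19668)/(17048 + 3691) = 24590/20739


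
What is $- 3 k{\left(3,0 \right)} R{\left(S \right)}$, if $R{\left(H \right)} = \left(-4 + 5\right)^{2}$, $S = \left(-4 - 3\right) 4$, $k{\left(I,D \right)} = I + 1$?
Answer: $-12$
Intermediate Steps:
$k{\left(I,D \right)} = 1 + I$
$S = -28$ ($S = \left(-7\right) 4 = -28$)
$R{\left(H \right)} = 1$ ($R{\left(H \right)} = 1^{2} = 1$)
$- 3 k{\left(3,0 \right)} R{\left(S \right)} = - 3 \left(1 + 3\right) 1 = \left(-3\right) 4 \cdot 1 = \left(-12\right) 1 = -12$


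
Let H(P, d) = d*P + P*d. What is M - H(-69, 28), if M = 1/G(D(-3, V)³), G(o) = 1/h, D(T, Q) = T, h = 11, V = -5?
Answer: 3875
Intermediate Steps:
G(o) = 1/11
H(P, d) = 2*P*d (H(P, d) = P*d + P*d = 2*P*d)
M = 11 (M = 1/(1/11) = 11)
M - H(-69, 28) = 11 - 2*(-69)*28 = 11 - 1*(-3864) = 11 + 3864 = 3875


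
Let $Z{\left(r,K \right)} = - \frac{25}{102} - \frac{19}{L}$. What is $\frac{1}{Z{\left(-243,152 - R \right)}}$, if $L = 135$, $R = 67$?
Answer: $- \frac{4590}{1771} \approx -2.5918$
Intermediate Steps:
$Z{\left(r,K \right)} = - \frac{1771}{4590}$ ($Z{\left(r,K \right)} = - \frac{25}{102} - \frac{19}{135} = - \frac{1771}{4590}$)
$\frac{1}{Z{\left(-243,152 - R \right)}} = \frac{1}{- \frac{1771}{4590}} = - \frac{4590}{1771}$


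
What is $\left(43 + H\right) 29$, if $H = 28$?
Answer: $2059$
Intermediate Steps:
$\left(43 + H\right) 29 = \left(43 + 28\right) 29 = 71 \cdot 29 = 2059$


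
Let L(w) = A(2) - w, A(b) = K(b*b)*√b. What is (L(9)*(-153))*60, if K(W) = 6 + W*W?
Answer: 82620 - 201960*√2 ≈ -2.0299e+5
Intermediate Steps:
K(W) = 6 + W²
A(b) = √b*(6 + b⁴) (A(b) = (6 + (b*b)²)*√b = (6 + (b²)²)*√b = (6 + b⁴)*√b = √b*(6 + b⁴))
L(w) = -w + 22*√2 (L(w) = √2*(6 + 2⁴) - w = √2*(6 + 16) - w = √2*22 - w = 22*√2 - w = -w + 22*√2)
(L(9)*(-153))*60 = ((-1*9 + 22*√2)*(-153))*60 = ((-9 + 22*√2)*(-153))*60 = (1377 - 3366*√2)*60 = 82620 - 201960*√2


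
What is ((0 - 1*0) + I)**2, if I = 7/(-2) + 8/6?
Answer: 169/36 ≈ 4.6944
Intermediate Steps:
I = -13/6 (I = 7*(-1/2) + 8*(1/6) = -7/2 + 4/3 = -13/6 ≈ -2.1667)
((0 - 1*0) + I)**2 = ((0 - 1*0) - 13/6)**2 = ((0 + 0) - 13/6)**2 = (0 - 13/6)**2 = (-13/6)**2 = 169/36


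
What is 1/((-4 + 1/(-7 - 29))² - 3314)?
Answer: -1296/4273919 ≈ -0.00030323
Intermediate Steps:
1/((-4 + 1/(-7 - 29))² - 3314) = 1/((-4 + 1/(-36))² - 3314) = 1/((-4 - 1/36)² - 3314) = 1/((-145/36)² - 3314) = 1/(21025/1296 - 3314) = 1/(-4273919/1296) = -1296/4273919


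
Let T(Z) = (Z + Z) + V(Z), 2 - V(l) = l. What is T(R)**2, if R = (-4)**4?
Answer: 66564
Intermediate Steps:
V(l) = 2 - l
R = 256
T(Z) = 2 + Z (T(Z) = (Z + Z) + (2 - Z) = 2*Z + (2 - Z) = 2 + Z)
T(R)**2 = (2 + 256)**2 = 258**2 = 66564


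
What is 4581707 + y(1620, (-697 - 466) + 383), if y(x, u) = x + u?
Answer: 4582547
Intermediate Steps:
y(x, u) = u + x
4581707 + y(1620, (-697 - 466) + 383) = 4581707 + (((-697 - 466) + 383) + 1620) = 4581707 + ((-1163 + 383) + 1620) = 4581707 + (-780 + 1620) = 4581707 + 840 = 4582547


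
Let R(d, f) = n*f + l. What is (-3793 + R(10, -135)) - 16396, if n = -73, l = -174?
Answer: -10508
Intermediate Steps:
R(d, f) = -174 - 73*f (R(d, f) = -73*f - 174 = -174 - 73*f)
(-3793 + R(10, -135)) - 16396 = (-3793 + (-174 - 73*(-135))) - 16396 = (-3793 + (-174 + 9855)) - 16396 = (-3793 + 9681) - 16396 = 5888 - 16396 = -10508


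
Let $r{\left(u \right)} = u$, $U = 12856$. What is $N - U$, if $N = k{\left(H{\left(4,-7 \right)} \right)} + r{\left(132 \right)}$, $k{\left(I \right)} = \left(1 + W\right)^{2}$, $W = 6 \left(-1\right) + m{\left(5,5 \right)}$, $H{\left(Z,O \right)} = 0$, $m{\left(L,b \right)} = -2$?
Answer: $-12675$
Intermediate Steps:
$W = -8$ ($W = 6 \left(-1\right) - 2 = -6 - 2 = -8$)
$k{\left(I \right)} = 49$ ($k{\left(I \right)} = \left(1 - 8\right)^{2} = \left(-7\right)^{2} = 49$)
$N = 181$ ($N = 49 + 132 = 181$)
$N - U = 181 - 12856 = -12675$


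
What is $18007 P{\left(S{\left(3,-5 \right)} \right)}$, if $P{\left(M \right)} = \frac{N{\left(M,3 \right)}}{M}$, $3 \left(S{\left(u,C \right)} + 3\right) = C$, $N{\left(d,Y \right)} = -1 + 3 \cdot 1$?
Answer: $- \frac{54021}{7} \approx -7717.3$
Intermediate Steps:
$N{\left(d,Y \right)} = 2$ ($N{\left(d,Y \right)} = -1 + 3 = 2$)
$S{\left(u,C \right)} = -3 + \frac{C}{3}$
$P{\left(M \right)} = \frac{2}{M}$
$18007 P{\left(S{\left(3,-5 \right)} \right)} = 18007 \frac{2}{-3 + \frac{1}{3} \left(-5\right)} = 18007 \frac{2}{-3 - \frac{5}{3}} = 18007 \frac{2}{- \frac{14}{3}} = 18007 \cdot 2 \left(- \frac{3}{14}\right) = 18007 \left(- \frac{3}{7}\right) = - \frac{54021}{7}$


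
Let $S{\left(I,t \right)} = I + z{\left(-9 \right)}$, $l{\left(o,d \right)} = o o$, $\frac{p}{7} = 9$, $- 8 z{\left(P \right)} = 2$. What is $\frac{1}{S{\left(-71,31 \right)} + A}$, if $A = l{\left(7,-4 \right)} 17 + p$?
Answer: $\frac{4}{3299} \approx 0.0012125$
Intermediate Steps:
$z{\left(P \right)} = - \frac{1}{4}$ ($z{\left(P \right)} = \left(- \frac{1}{8}\right) 2 = - \frac{1}{4}$)
$p = 63$ ($p = 7 \cdot 9 = 63$)
$l{\left(o,d \right)} = o^{2}$
$S{\left(I,t \right)} = - \frac{1}{4} + I$ ($S{\left(I,t \right)} = I - \frac{1}{4} = - \frac{1}{4} + I$)
$A = 896$ ($A = 7^{2} \cdot 17 + 63 = 49 \cdot 17 + 63 = 833 + 63 = 896$)
$\frac{1}{S{\left(-71,31 \right)} + A} = \frac{1}{\left(- \frac{1}{4} - 71\right) + 896} = \frac{1}{- \frac{285}{4} + 896} = \frac{1}{\frac{3299}{4}} = \frac{4}{3299}$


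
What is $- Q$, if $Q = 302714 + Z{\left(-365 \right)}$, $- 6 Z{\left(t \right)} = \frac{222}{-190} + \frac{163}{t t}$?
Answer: $- \frac{2298758618299}{7593825} \approx -3.0271 \cdot 10^{5}$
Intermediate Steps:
$Z{\left(t \right)} = \frac{37}{190} - \frac{163}{6 t^{2}}$ ($Z{\left(t \right)} = - \frac{\frac{222}{-190} + \frac{163}{t t}}{6} = - \frac{222 \left(- \frac{1}{190}\right) + \frac{163}{t^{2}}}{6} = - \frac{- \frac{111}{95} + \frac{163}{t^{2}}}{6} = \frac{37}{190} - \frac{163}{6 t^{2}}$)
$Q = \frac{2298758618299}{7593825}$ ($Q = 302714 + \left(\frac{37}{190} - \frac{163}{6 \cdot 133225}\right) = 302714 + \left(\frac{37}{190} - \frac{163}{799350}\right) = 302714 + \frac{1477249}{7593825} = \frac{2298758618299}{7593825} \approx 3.0271 \cdot 10^{5}$)
$- Q = \left(-1\right) \frac{2298758618299}{7593825} = - \frac{2298758618299}{7593825}$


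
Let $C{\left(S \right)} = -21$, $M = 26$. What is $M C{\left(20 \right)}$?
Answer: $-546$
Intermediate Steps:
$M C{\left(20 \right)} = 26 \left(-21\right) = -546$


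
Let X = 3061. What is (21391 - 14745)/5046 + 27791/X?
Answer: 80288396/7722903 ≈ 10.396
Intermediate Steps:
(21391 - 14745)/5046 + 27791/X = (21391 - 14745)/5046 + 27791/3061 = 6646*(1/5046) + 27791*(1/3061) = 3323/2523 + 27791/3061 = 80288396/7722903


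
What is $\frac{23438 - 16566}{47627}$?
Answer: $\frac{6872}{47627} \approx 0.14429$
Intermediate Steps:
$\frac{23438 - 16566}{47627} = 6872 \cdot \frac{1}{47627} = \frac{6872}{47627}$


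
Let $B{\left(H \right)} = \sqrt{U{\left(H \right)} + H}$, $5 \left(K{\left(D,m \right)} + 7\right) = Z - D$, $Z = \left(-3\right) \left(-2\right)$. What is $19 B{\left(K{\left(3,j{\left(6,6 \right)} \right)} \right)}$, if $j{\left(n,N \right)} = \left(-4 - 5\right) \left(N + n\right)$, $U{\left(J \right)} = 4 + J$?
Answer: $\frac{38 i \sqrt{55}}{5} \approx 56.363 i$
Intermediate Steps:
$Z = 6$
$j{\left(n,N \right)} = - 9 N - 9 n$ ($j{\left(n,N \right)} = - 9 \left(N + n\right) = - 9 N - 9 n$)
$K{\left(D,m \right)} = - \frac{29}{5} - \frac{D}{5}$ ($K{\left(D,m \right)} = -7 + \frac{6 - D}{5} = -7 - \left(- \frac{6}{5} + \frac{D}{5}\right) = - \frac{29}{5} - \frac{D}{5}$)
$B{\left(H \right)} = \sqrt{4 + 2 H}$ ($B{\left(H \right)} = \sqrt{\left(4 + H\right) + H} = \sqrt{4 + 2 H}$)
$19 B{\left(K{\left(3,j{\left(6,6 \right)} \right)} \right)} = 19 \sqrt{4 + 2 \left(- \frac{29}{5} - \frac{3}{5}\right)} = 19 \sqrt{4 + 2 \left(- \frac{32}{5}\right)} = 19 \sqrt{4 - \frac{64}{5}} = 19 \sqrt{- \frac{44}{5}} = 19 \frac{2 i \sqrt{55}}{5} = \frac{38 i \sqrt{55}}{5}$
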